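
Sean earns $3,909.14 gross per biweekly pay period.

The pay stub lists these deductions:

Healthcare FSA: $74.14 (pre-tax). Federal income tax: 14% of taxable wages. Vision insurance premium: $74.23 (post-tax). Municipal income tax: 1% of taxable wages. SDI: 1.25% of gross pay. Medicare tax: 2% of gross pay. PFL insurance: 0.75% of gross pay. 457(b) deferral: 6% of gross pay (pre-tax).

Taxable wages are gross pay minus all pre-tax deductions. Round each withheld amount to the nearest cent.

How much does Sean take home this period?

$2,829.80

457(b) deferral: $3,909.14 × 0.06 = $234.55
Healthcare FSA: $74.14
Pre-tax total = $234.55 + $74.14 = $308.69
Taxable wages = $3,909.14 − $308.69 = $3,600.45
Federal income tax: $3,600.45 × 0.14 = $504.06
Municipal income tax: $3,600.45 × 0.01 = $36.00
Medicare tax: $3,909.14 × 0.02 = $78.18
SDI: $3,909.14 × 0.0125 = $48.86
PFL insurance: $3,909.14 × 0.0075 = $29.32
Vision insurance premium: $74.23
Total deductions = $234.55 + $74.14 + $504.06 + $36.00 + $78.18 + $48.86 + $29.32 + $74.23 = $1,079.34
Net pay = $3,909.14 − $1,079.34 = $2,829.80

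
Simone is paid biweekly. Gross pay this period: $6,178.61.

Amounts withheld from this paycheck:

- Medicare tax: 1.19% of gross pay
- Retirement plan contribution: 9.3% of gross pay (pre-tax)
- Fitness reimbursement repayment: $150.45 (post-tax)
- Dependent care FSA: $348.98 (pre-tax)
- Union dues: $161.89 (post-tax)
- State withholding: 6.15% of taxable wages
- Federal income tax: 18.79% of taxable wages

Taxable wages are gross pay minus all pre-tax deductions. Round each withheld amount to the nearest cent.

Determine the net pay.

Dependent care FSA: $348.98
Retirement plan contribution: $6,178.61 × 0.093 = $574.61
Pre-tax total = $348.98 + $574.61 = $923.59
Taxable wages = $6,178.61 − $923.59 = $5,255.02
State withholding: $5,255.02 × 0.0615 = $323.18
Federal income tax: $5,255.02 × 0.1879 = $987.42
Medicare tax: $6,178.61 × 0.0119 = $73.53
Fitness reimbursement repayment: $150.45
Union dues: $161.89
Total deductions = $348.98 + $574.61 + $323.18 + $987.42 + $73.53 + $150.45 + $161.89 = $2,620.06
Net pay = $6,178.61 − $2,620.06 = $3,558.55

$3,558.55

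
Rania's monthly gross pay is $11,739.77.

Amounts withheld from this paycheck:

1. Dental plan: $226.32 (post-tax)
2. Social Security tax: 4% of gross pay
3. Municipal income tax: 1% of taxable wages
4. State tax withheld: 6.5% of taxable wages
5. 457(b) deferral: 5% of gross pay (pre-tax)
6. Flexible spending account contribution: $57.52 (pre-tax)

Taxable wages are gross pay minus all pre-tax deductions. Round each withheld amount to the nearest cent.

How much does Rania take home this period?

Flexible spending account contribution: $57.52
457(b) deferral: $11,739.77 × 0.05 = $586.99
Pre-tax total = $57.52 + $586.99 = $644.51
Taxable wages = $11,739.77 − $644.51 = $11,095.26
State tax withheld: $11,095.26 × 0.065 = $721.19
Municipal income tax: $11,095.26 × 0.01 = $110.95
Social Security tax: $11,739.77 × 0.04 = $469.59
Dental plan: $226.32
Total deductions = $57.52 + $586.99 + $721.19 + $110.95 + $469.59 + $226.32 = $2,172.56
Net pay = $11,739.77 − $2,172.56 = $9,567.21

$9,567.21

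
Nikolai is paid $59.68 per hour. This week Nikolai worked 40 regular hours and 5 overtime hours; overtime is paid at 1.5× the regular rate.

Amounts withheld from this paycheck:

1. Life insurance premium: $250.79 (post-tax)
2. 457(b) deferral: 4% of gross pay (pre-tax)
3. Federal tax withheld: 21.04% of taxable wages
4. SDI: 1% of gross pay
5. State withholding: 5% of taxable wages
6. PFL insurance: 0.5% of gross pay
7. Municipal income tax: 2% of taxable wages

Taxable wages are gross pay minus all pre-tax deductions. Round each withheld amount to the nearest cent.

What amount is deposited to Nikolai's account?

$1,665.02

Regular pay: 40 × $59.68 = $2,387.20
Overtime pay: 5 × $59.68 × 1.5 = $447.60
Gross pay = $2,387.20 + $447.60 = $2,834.80
457(b) deferral: $2,834.80 × 0.04 = $113.39
Taxable wages = $2,834.80 − $113.39 = $2,721.41
Municipal income tax: $2,721.41 × 0.02 = $54.43
Federal tax withheld: $2,721.41 × 0.2104 = $572.58
State withholding: $2,721.41 × 0.05 = $136.07
SDI: $2,834.80 × 0.01 = $28.35
PFL insurance: $2,834.80 × 0.005 = $14.17
Life insurance premium: $250.79
Total deductions = $113.39 + $54.43 + $572.58 + $136.07 + $28.35 + $14.17 + $250.79 = $1,169.78
Net pay = $2,834.80 − $1,169.78 = $1,665.02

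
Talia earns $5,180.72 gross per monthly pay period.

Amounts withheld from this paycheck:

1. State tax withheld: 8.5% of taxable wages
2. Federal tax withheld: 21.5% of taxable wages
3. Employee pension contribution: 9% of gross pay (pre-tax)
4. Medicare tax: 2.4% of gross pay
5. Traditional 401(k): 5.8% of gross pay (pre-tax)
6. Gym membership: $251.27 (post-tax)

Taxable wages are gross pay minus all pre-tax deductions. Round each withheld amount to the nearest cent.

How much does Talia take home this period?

Employee pension contribution: $5,180.72 × 0.09 = $466.26
Traditional 401(k): $5,180.72 × 0.058 = $300.48
Pre-tax total = $466.26 + $300.48 = $766.74
Taxable wages = $5,180.72 − $766.74 = $4,413.98
Federal tax withheld: $4,413.98 × 0.215 = $949.01
State tax withheld: $4,413.98 × 0.085 = $375.19
Medicare tax: $5,180.72 × 0.024 = $124.34
Gym membership: $251.27
Total deductions = $466.26 + $300.48 + $949.01 + $375.19 + $124.34 + $251.27 = $2,466.55
Net pay = $5,180.72 − $2,466.55 = $2,714.17

$2,714.17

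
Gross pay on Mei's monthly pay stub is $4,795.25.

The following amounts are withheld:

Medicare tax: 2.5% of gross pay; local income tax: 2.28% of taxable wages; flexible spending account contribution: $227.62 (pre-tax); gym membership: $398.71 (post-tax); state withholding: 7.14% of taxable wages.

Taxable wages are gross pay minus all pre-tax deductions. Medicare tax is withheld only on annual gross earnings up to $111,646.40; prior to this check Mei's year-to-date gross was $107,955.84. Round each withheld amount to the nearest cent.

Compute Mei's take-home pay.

Flexible spending account contribution: $227.62
Taxable wages = $4,795.25 − $227.62 = $4,567.63
Local income tax: $4,567.63 × 0.0228 = $104.14
State withholding: $4,567.63 × 0.0714 = $326.13
Medicare tax: only $111,646.40 − $107,955.84 = $3,690.56 of this check is subject → $3,690.56 × 0.025 = $92.26
Gym membership: $398.71
Total deductions = $227.62 + $104.14 + $326.13 + $92.26 + $398.71 = $1,148.86
Net pay = $4,795.25 − $1,148.86 = $3,646.39

$3,646.39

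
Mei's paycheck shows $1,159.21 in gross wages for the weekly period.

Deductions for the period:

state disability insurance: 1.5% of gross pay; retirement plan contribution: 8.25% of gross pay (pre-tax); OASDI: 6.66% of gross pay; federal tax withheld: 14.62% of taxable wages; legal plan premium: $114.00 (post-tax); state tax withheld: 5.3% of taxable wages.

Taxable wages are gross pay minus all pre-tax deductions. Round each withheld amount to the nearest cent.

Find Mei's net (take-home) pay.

Retirement plan contribution: $1,159.21 × 0.0825 = $95.63
Taxable wages = $1,159.21 − $95.63 = $1,063.58
State tax withheld: $1,063.58 × 0.053 = $56.37
Federal tax withheld: $1,063.58 × 0.1462 = $155.50
OASDI: $1,159.21 × 0.0666 = $77.20
State disability insurance: $1,159.21 × 0.015 = $17.39
Legal plan premium: $114.00
Total deductions = $95.63 + $56.37 + $155.50 + $77.20 + $17.39 + $114.00 = $516.09
Net pay = $1,159.21 − $516.09 = $643.12

$643.12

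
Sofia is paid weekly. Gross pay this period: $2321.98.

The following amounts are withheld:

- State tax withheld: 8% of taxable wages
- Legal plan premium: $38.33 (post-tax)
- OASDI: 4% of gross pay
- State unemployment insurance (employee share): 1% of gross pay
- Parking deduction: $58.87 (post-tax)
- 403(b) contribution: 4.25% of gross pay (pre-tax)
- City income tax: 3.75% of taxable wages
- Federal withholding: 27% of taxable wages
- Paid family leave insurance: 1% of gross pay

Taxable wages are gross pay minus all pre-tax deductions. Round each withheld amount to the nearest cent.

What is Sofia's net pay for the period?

$1125.26

403(b) contribution: $2321.98 × 0.0425 = $98.68
Taxable wages = $2321.98 − $98.68 = $2223.30
Federal withholding: $2223.30 × 0.27 = $600.29
State tax withheld: $2223.30 × 0.08 = $177.86
City income tax: $2223.30 × 0.0375 = $83.37
Paid family leave insurance: $2321.98 × 0.01 = $23.22
OASDI: $2321.98 × 0.04 = $92.88
State unemployment insurance (employee share): $2321.98 × 0.01 = $23.22
Parking deduction: $58.87
Legal plan premium: $38.33
Total deductions = $98.68 + $600.29 + $177.86 + $83.37 + $23.22 + $92.88 + $23.22 + $58.87 + $38.33 = $1196.72
Net pay = $2321.98 − $1196.72 = $1125.26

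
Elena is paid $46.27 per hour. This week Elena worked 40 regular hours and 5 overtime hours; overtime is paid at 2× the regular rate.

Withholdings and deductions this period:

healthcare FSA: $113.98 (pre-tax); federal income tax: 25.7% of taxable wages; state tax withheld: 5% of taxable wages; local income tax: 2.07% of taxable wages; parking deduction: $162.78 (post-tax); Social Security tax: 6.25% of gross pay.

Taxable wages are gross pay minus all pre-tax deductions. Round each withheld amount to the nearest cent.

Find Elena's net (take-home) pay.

$1,171.36

Regular pay: 40 × $46.27 = $1,850.80
Overtime pay: 5 × $46.27 × 2 = $462.70
Gross pay = $1,850.80 + $462.70 = $2,313.50
Healthcare FSA: $113.98
Taxable wages = $2,313.50 − $113.98 = $2,199.52
State tax withheld: $2,199.52 × 0.05 = $109.98
Federal income tax: $2,199.52 × 0.257 = $565.28
Local income tax: $2,199.52 × 0.0207 = $45.53
Social Security tax: $2,313.50 × 0.0625 = $144.59
Parking deduction: $162.78
Total deductions = $113.98 + $109.98 + $565.28 + $45.53 + $144.59 + $162.78 = $1,142.14
Net pay = $2,313.50 − $1,142.14 = $1,171.36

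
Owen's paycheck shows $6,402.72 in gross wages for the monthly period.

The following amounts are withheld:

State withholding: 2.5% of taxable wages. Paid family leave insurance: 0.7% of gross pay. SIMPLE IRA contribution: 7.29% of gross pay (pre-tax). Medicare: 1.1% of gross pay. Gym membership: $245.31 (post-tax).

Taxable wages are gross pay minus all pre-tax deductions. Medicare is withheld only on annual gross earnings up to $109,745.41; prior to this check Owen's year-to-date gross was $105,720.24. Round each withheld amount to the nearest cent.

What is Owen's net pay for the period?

SIMPLE IRA contribution: $6,402.72 × 0.0729 = $466.76
Taxable wages = $6,402.72 − $466.76 = $5,935.96
State withholding: $5,935.96 × 0.025 = $148.40
Paid family leave insurance: $6,402.72 × 0.007 = $44.82
Medicare: only $109,745.41 − $105,720.24 = $4,025.17 of this check is subject → $4,025.17 × 0.011 = $44.28
Gym membership: $245.31
Total deductions = $466.76 + $148.40 + $44.82 + $44.28 + $245.31 = $949.57
Net pay = $6,402.72 − $949.57 = $5,453.15

$5,453.15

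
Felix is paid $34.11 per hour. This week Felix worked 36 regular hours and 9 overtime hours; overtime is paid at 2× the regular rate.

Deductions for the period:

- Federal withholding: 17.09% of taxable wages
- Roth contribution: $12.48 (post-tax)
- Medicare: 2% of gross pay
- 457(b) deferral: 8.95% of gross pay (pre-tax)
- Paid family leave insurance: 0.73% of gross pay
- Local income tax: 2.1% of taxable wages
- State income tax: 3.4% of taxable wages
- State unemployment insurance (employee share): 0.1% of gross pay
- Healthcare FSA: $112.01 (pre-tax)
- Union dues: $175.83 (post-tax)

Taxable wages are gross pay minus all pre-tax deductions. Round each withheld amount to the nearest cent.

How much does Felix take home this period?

$971.09

Regular pay: 36 × $34.11 = $1227.96
Overtime pay: 9 × $34.11 × 2 = $613.98
Gross pay = $1227.96 + $613.98 = $1841.94
Healthcare FSA: $112.01
457(b) deferral: $1841.94 × 0.0895 = $164.85
Pre-tax total = $112.01 + $164.85 = $276.86
Taxable wages = $1841.94 − $276.86 = $1565.08
State income tax: $1565.08 × 0.034 = $53.21
Federal withholding: $1565.08 × 0.1709 = $267.47
Local income tax: $1565.08 × 0.021 = $32.87
Paid family leave insurance: $1841.94 × 0.0073 = $13.45
State unemployment insurance (employee share): $1841.94 × 0.001 = $1.84
Medicare: $1841.94 × 0.02 = $36.84
Union dues: $175.83
Roth contribution: $12.48
Total deductions = $112.01 + $164.85 + $53.21 + $267.47 + $32.87 + $13.45 + $1.84 + $36.84 + $175.83 + $12.48 = $870.85
Net pay = $1841.94 − $870.85 = $971.09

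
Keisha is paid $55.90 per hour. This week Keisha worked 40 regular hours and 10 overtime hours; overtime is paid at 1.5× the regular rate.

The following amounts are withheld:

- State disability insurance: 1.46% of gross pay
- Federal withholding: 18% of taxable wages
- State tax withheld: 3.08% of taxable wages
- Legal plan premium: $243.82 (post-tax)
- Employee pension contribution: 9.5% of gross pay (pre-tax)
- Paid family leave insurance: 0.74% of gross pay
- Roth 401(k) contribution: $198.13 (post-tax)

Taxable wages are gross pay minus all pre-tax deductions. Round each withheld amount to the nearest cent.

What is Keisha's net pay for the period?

$1686.29

Regular pay: 40 × $55.90 = $2236.00
Overtime pay: 10 × $55.90 × 1.5 = $838.50
Gross pay = $2236.00 + $838.50 = $3074.50
Employee pension contribution: $3074.50 × 0.095 = $292.08
Taxable wages = $3074.50 − $292.08 = $2782.42
State tax withheld: $2782.42 × 0.0308 = $85.70
Federal withholding: $2782.42 × 0.18 = $500.84
Paid family leave insurance: $3074.50 × 0.0074 = $22.75
State disability insurance: $3074.50 × 0.0146 = $44.89
Roth 401(k) contribution: $198.13
Legal plan premium: $243.82
Total deductions = $292.08 + $85.70 + $500.84 + $22.75 + $44.89 + $198.13 + $243.82 = $1388.21
Net pay = $3074.50 − $1388.21 = $1686.29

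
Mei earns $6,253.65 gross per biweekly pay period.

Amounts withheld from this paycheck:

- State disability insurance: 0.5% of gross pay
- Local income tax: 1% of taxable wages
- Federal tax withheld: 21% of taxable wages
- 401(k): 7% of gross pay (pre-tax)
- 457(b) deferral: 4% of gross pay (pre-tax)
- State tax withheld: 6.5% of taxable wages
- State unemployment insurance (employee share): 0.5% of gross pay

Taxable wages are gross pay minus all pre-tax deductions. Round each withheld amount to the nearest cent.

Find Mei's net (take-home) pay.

457(b) deferral: $6,253.65 × 0.04 = $250.15
401(k): $6,253.65 × 0.07 = $437.76
Pre-tax total = $250.15 + $437.76 = $687.91
Taxable wages = $6,253.65 − $687.91 = $5,565.74
Federal tax withheld: $5,565.74 × 0.21 = $1,168.81
Local income tax: $5,565.74 × 0.01 = $55.66
State tax withheld: $5,565.74 × 0.065 = $361.77
State disability insurance: $6,253.65 × 0.005 = $31.27
State unemployment insurance (employee share): $6,253.65 × 0.005 = $31.27
Total deductions = $250.15 + $437.76 + $1,168.81 + $55.66 + $361.77 + $31.27 + $31.27 = $2,336.69
Net pay = $6,253.65 − $2,336.69 = $3,916.96

$3,916.96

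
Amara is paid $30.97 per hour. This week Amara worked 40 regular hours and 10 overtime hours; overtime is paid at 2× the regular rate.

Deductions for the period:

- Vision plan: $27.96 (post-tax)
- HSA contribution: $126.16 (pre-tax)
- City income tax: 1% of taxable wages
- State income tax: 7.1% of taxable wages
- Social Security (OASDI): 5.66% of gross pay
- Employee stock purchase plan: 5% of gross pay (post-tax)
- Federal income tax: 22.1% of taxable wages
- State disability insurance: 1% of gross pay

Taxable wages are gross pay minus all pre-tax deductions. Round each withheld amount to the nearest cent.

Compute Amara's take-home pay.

$964.35

Regular pay: 40 × $30.97 = $1,238.80
Overtime pay: 10 × $30.97 × 2 = $619.40
Gross pay = $1,238.80 + $619.40 = $1,858.20
HSA contribution: $126.16
Taxable wages = $1,858.20 − $126.16 = $1,732.04
Federal income tax: $1,732.04 × 0.221 = $382.78
City income tax: $1,732.04 × 0.01 = $17.32
State income tax: $1,732.04 × 0.071 = $122.97
State disability insurance: $1,858.20 × 0.01 = $18.58
Social Security (OASDI): $1,858.20 × 0.0566 = $105.17
Employee stock purchase plan: $1,858.20 × 0.05 = $92.91
Vision plan: $27.96
Total deductions = $126.16 + $382.78 + $17.32 + $122.97 + $18.58 + $105.17 + $92.91 + $27.96 = $893.85
Net pay = $1,858.20 − $893.85 = $964.35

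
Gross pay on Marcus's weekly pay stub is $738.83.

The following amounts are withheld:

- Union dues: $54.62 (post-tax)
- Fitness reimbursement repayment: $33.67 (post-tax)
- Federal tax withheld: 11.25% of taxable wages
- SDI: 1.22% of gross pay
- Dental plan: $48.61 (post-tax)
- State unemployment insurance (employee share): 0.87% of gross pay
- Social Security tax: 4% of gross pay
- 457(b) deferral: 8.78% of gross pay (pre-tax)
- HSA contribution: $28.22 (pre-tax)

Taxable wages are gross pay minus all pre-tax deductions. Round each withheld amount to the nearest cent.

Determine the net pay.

457(b) deferral: $738.83 × 0.0878 = $64.87
HSA contribution: $28.22
Pre-tax total = $64.87 + $28.22 = $93.09
Taxable wages = $738.83 − $93.09 = $645.74
Federal tax withheld: $645.74 × 0.1125 = $72.65
SDI: $738.83 × 0.0122 = $9.01
Social Security tax: $738.83 × 0.04 = $29.55
State unemployment insurance (employee share): $738.83 × 0.0087 = $6.43
Union dues: $54.62
Fitness reimbursement repayment: $33.67
Dental plan: $48.61
Total deductions = $64.87 + $28.22 + $72.65 + $9.01 + $29.55 + $6.43 + $54.62 + $33.67 + $48.61 = $347.63
Net pay = $738.83 − $347.63 = $391.20

$391.20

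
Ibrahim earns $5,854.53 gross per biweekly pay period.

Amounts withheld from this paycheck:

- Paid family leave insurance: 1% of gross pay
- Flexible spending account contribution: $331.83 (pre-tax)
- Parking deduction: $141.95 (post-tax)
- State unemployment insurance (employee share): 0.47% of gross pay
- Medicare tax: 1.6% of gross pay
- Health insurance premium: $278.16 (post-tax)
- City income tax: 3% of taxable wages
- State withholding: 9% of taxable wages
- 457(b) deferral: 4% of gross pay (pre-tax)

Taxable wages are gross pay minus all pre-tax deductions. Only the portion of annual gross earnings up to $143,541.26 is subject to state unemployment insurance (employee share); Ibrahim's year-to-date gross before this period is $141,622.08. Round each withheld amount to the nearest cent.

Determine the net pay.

457(b) deferral: $5,854.53 × 0.04 = $234.18
Flexible spending account contribution: $331.83
Pre-tax total = $234.18 + $331.83 = $566.01
Taxable wages = $5,854.53 − $566.01 = $5,288.52
State withholding: $5,288.52 × 0.09 = $475.97
City income tax: $5,288.52 × 0.03 = $158.66
Paid family leave insurance: $5,854.53 × 0.01 = $58.55
State unemployment insurance (employee share): only $143,541.26 − $141,622.08 = $1,919.18 of this check is subject → $1,919.18 × 0.0047 = $9.02
Medicare tax: $5,854.53 × 0.016 = $93.67
Health insurance premium: $278.16
Parking deduction: $141.95
Total deductions = $234.18 + $331.83 + $475.97 + $158.66 + $58.55 + $9.02 + $93.67 + $278.16 + $141.95 = $1,781.99
Net pay = $5,854.53 − $1,781.99 = $4,072.54

$4,072.54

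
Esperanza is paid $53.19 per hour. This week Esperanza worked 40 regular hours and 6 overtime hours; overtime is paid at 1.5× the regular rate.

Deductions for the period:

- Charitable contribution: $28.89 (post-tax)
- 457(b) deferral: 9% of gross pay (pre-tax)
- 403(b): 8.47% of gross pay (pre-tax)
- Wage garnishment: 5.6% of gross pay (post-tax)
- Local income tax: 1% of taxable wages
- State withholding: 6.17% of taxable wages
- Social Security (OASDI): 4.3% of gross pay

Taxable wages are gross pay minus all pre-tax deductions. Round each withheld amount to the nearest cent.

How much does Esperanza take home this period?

Regular pay: 40 × $53.19 = $2127.60
Overtime pay: 6 × $53.19 × 1.5 = $478.71
Gross pay = $2127.60 + $478.71 = $2606.31
403(b): $2606.31 × 0.0847 = $220.75
457(b) deferral: $2606.31 × 0.09 = $234.57
Pre-tax total = $220.75 + $234.57 = $455.32
Taxable wages = $2606.31 − $455.32 = $2150.99
Local income tax: $2150.99 × 0.01 = $21.51
State withholding: $2150.99 × 0.0617 = $132.72
Social Security (OASDI): $2606.31 × 0.043 = $112.07
Charitable contribution: $28.89
Wage garnishment: $2606.31 × 0.056 = $145.95
Total deductions = $220.75 + $234.57 + $21.51 + $132.72 + $112.07 + $28.89 + $145.95 = $896.46
Net pay = $2606.31 − $896.46 = $1709.85

$1709.85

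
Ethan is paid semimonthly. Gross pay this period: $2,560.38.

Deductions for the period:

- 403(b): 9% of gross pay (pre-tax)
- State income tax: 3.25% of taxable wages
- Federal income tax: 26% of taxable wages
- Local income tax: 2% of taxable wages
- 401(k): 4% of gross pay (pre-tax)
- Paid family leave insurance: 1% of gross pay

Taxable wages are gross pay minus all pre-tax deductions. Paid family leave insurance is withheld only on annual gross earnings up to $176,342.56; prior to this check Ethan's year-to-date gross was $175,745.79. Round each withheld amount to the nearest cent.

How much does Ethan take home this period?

$1,525.46

403(b): $2,560.38 × 0.09 = $230.43
401(k): $2,560.38 × 0.04 = $102.42
Pre-tax total = $230.43 + $102.42 = $332.85
Taxable wages = $2,560.38 − $332.85 = $2,227.53
Local income tax: $2,227.53 × 0.02 = $44.55
Federal income tax: $2,227.53 × 0.26 = $579.16
State income tax: $2,227.53 × 0.0325 = $72.39
Paid family leave insurance: only $176,342.56 − $175,745.79 = $596.77 of this check is subject → $596.77 × 0.01 = $5.97
Total deductions = $230.43 + $102.42 + $44.55 + $579.16 + $72.39 + $5.97 = $1,034.92
Net pay = $2,560.38 − $1,034.92 = $1,525.46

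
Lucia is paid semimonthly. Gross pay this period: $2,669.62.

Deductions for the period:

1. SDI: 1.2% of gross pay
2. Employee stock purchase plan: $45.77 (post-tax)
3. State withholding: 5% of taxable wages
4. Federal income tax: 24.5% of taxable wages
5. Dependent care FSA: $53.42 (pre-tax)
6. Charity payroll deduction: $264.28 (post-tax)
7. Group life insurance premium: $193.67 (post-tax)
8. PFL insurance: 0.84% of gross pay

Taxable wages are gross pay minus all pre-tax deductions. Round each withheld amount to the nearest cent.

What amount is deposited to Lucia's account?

$1,286.24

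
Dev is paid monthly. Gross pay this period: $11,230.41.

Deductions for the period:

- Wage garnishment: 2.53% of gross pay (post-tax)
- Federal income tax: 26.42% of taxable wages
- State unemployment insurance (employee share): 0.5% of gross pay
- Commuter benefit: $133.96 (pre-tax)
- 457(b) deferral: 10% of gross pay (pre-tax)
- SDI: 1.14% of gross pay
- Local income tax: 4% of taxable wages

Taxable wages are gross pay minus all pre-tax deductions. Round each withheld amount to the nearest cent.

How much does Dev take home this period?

$6,471.19

457(b) deferral: $11,230.41 × 0.1 = $1,123.04
Commuter benefit: $133.96
Pre-tax total = $1,123.04 + $133.96 = $1,257.00
Taxable wages = $11,230.41 − $1,257.00 = $9,973.41
Federal income tax: $9,973.41 × 0.2642 = $2,634.97
Local income tax: $9,973.41 × 0.04 = $398.94
State unemployment insurance (employee share): $11,230.41 × 0.005 = $56.15
SDI: $11,230.41 × 0.0114 = $128.03
Wage garnishment: $11,230.41 × 0.0253 = $284.13
Total deductions = $1,123.04 + $133.96 + $2,634.97 + $398.94 + $56.15 + $128.03 + $284.13 = $4,759.22
Net pay = $11,230.41 − $4,759.22 = $6,471.19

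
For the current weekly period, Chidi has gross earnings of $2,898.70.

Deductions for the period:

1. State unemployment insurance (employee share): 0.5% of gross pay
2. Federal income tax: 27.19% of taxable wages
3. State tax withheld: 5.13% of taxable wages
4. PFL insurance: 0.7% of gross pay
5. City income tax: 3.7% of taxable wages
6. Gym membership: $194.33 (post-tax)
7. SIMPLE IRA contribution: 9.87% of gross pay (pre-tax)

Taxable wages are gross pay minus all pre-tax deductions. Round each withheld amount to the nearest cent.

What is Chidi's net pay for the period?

$1,442.42

SIMPLE IRA contribution: $2,898.70 × 0.0987 = $286.10
Taxable wages = $2,898.70 − $286.10 = $2,612.60
State tax withheld: $2,612.60 × 0.0513 = $134.03
City income tax: $2,612.60 × 0.037 = $96.67
Federal income tax: $2,612.60 × 0.2719 = $710.37
PFL insurance: $2,898.70 × 0.007 = $20.29
State unemployment insurance (employee share): $2,898.70 × 0.005 = $14.49
Gym membership: $194.33
Total deductions = $286.10 + $134.03 + $96.67 + $710.37 + $20.29 + $14.49 + $194.33 = $1,456.28
Net pay = $2,898.70 − $1,456.28 = $1,442.42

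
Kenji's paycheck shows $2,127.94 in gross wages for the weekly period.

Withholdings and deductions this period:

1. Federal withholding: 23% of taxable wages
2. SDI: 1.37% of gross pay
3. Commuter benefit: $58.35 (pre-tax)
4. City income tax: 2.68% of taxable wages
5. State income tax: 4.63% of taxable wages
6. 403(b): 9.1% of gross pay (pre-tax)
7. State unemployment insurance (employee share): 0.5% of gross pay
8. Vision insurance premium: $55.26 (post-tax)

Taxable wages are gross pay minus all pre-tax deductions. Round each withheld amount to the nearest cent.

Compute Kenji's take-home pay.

403(b): $2,127.94 × 0.091 = $193.64
Commuter benefit: $58.35
Pre-tax total = $193.64 + $58.35 = $251.99
Taxable wages = $2,127.94 − $251.99 = $1,875.95
Federal withholding: $1,875.95 × 0.23 = $431.47
City income tax: $1,875.95 × 0.0268 = $50.28
State income tax: $1,875.95 × 0.0463 = $86.86
SDI: $2,127.94 × 0.0137 = $29.15
State unemployment insurance (employee share): $2,127.94 × 0.005 = $10.64
Vision insurance premium: $55.26
Total deductions = $193.64 + $58.35 + $431.47 + $50.28 + $86.86 + $29.15 + $10.64 + $55.26 = $915.65
Net pay = $2,127.94 − $915.65 = $1,212.29

$1,212.29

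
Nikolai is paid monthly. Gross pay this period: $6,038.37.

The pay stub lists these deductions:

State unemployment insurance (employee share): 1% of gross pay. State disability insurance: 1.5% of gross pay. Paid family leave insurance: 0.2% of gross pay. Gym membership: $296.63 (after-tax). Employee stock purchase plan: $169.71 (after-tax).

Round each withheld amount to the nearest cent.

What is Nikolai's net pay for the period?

$5,408.99

State unemployment insurance (employee share): $6,038.37 × 0.01 = $60.38
Paid family leave insurance: $6,038.37 × 0.002 = $12.08
State disability insurance: $6,038.37 × 0.015 = $90.58
Employee stock purchase plan: $169.71
Gym membership: $296.63
Total deductions = $60.38 + $12.08 + $90.58 + $169.71 + $296.63 = $629.38
Net pay = $6,038.37 − $629.38 = $5,408.99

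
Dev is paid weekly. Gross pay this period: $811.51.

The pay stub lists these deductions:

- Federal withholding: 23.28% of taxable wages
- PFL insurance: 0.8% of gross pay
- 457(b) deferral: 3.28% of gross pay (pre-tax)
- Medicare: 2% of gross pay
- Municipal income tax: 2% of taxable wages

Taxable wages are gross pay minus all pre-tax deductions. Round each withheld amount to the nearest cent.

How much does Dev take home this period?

457(b) deferral: $811.51 × 0.0328 = $26.62
Taxable wages = $811.51 − $26.62 = $784.89
Federal withholding: $784.89 × 0.2328 = $182.72
Municipal income tax: $784.89 × 0.02 = $15.70
Medicare: $811.51 × 0.02 = $16.23
PFL insurance: $811.51 × 0.008 = $6.49
Total deductions = $26.62 + $182.72 + $15.70 + $16.23 + $6.49 = $247.76
Net pay = $811.51 − $247.76 = $563.75

$563.75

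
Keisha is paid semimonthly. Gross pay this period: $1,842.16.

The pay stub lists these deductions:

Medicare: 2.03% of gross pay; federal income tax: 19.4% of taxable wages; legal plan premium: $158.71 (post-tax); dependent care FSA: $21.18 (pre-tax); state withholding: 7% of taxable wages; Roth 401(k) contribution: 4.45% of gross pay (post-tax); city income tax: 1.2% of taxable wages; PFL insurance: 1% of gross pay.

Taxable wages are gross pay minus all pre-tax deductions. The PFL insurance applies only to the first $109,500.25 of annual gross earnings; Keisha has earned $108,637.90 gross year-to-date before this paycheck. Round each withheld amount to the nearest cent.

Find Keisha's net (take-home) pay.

Dependent care FSA: $21.18
Taxable wages = $1,842.16 − $21.18 = $1,820.98
Federal income tax: $1,820.98 × 0.194 = $353.27
City income tax: $1,820.98 × 0.012 = $21.85
State withholding: $1,820.98 × 0.07 = $127.47
Medicare: $1,842.16 × 0.0203 = $37.40
PFL insurance: only $109,500.25 − $108,637.90 = $862.35 of this check is subject → $862.35 × 0.01 = $8.62
Legal plan premium: $158.71
Roth 401(k) contribution: $1,842.16 × 0.0445 = $81.98
Total deductions = $21.18 + $353.27 + $21.85 + $127.47 + $37.40 + $8.62 + $158.71 + $81.98 = $810.48
Net pay = $1,842.16 − $810.48 = $1,031.68

$1,031.68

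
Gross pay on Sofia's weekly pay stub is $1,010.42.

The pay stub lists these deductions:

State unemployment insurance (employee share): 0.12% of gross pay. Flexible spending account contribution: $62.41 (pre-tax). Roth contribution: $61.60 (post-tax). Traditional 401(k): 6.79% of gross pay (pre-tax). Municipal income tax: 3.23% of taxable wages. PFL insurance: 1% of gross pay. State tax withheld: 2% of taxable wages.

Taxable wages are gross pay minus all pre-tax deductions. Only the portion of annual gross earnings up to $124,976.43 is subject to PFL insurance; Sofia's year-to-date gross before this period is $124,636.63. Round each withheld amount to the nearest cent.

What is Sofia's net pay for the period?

$767.20

Traditional 401(k): $1,010.42 × 0.0679 = $68.61
Flexible spending account contribution: $62.41
Pre-tax total = $68.61 + $62.41 = $131.02
Taxable wages = $1,010.42 − $131.02 = $879.40
State tax withheld: $879.40 × 0.02 = $17.59
Municipal income tax: $879.40 × 0.0323 = $28.40
PFL insurance: only $124,976.43 − $124,636.63 = $339.80 of this check is subject → $339.80 × 0.01 = $3.40
State unemployment insurance (employee share): $1,010.42 × 0.0012 = $1.21
Roth contribution: $61.60
Total deductions = $68.61 + $62.41 + $17.59 + $28.40 + $3.40 + $1.21 + $61.60 = $243.22
Net pay = $1,010.42 − $243.22 = $767.20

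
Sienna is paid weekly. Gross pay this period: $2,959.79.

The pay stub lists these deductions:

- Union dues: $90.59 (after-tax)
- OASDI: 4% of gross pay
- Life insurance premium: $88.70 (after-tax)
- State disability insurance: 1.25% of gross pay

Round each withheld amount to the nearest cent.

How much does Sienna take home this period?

$2,625.11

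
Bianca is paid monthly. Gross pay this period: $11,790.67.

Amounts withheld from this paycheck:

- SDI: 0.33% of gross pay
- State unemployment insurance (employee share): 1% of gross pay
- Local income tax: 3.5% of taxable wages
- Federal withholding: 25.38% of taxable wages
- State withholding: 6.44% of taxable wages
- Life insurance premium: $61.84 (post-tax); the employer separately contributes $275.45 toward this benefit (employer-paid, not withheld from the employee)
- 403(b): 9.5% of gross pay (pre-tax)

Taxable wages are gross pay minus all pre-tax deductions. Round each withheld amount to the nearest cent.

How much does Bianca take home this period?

$6,683.06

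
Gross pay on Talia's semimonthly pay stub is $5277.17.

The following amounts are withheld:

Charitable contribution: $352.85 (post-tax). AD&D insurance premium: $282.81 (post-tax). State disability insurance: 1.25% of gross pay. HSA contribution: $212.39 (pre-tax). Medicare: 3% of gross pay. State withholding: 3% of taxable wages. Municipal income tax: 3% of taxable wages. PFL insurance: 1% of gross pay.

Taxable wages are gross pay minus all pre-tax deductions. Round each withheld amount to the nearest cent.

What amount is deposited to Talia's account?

$3848.19

HSA contribution: $212.39
Taxable wages = $5277.17 − $212.39 = $5064.78
State withholding: $5064.78 × 0.03 = $151.94
Municipal income tax: $5064.78 × 0.03 = $151.94
PFL insurance: $5277.17 × 0.01 = $52.77
State disability insurance: $5277.17 × 0.0125 = $65.96
Medicare: $5277.17 × 0.03 = $158.32
Charitable contribution: $352.85
AD&D insurance premium: $282.81
Total deductions = $212.39 + $151.94 + $151.94 + $52.77 + $65.96 + $158.32 + $352.85 + $282.81 = $1428.98
Net pay = $5277.17 − $1428.98 = $3848.19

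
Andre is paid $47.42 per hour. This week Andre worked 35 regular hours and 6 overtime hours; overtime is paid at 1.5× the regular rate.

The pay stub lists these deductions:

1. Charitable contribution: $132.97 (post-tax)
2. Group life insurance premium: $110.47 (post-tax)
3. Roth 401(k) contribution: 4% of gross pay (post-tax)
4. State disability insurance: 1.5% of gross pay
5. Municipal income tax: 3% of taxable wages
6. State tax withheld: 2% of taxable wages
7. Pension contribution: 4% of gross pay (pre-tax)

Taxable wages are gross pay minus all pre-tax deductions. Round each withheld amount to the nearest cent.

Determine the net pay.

$1544.67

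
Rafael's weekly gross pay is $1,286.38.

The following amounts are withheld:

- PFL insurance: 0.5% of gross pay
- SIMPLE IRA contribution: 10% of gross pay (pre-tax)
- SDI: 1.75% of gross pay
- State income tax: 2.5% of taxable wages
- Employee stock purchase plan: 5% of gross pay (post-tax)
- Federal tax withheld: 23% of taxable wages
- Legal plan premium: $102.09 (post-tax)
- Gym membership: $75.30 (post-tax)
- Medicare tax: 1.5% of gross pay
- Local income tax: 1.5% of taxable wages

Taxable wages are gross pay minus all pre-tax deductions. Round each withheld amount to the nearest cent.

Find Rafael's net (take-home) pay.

SIMPLE IRA contribution: $1,286.38 × 0.1 = $128.64
Taxable wages = $1,286.38 − $128.64 = $1,157.74
Local income tax: $1,157.74 × 0.015 = $17.37
Federal tax withheld: $1,157.74 × 0.23 = $266.28
State income tax: $1,157.74 × 0.025 = $28.94
SDI: $1,286.38 × 0.0175 = $22.51
Medicare tax: $1,286.38 × 0.015 = $19.30
PFL insurance: $1,286.38 × 0.005 = $6.43
Legal plan premium: $102.09
Gym membership: $75.30
Employee stock purchase plan: $1,286.38 × 0.05 = $64.32
Total deductions = $128.64 + $17.37 + $266.28 + $28.94 + $22.51 + $19.30 + $6.43 + $102.09 + $75.30 + $64.32 = $731.18
Net pay = $1,286.38 − $731.18 = $555.20

$555.20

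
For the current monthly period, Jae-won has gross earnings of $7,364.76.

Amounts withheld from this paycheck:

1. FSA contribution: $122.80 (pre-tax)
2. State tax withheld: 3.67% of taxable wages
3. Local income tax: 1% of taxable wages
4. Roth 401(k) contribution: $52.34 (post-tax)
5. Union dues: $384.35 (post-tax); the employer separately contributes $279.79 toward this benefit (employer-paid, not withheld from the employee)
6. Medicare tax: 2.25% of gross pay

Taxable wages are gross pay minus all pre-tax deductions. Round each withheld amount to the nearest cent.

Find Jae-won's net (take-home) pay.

FSA contribution: $122.80
Taxable wages = $7,364.76 − $122.80 = $7,241.96
Local income tax: $7,241.96 × 0.01 = $72.42
State tax withheld: $7,241.96 × 0.0367 = $265.78
Medicare tax: $7,364.76 × 0.0225 = $165.71
Union dues: $384.35
Roth 401(k) contribution: $52.34
(Employer's $279.79 toward union dues is not withheld from the employee.)
Total deductions = $122.80 + $72.42 + $265.78 + $165.71 + $384.35 + $52.34 = $1,063.40
Net pay = $7,364.76 − $1,063.40 = $6,301.36

$6,301.36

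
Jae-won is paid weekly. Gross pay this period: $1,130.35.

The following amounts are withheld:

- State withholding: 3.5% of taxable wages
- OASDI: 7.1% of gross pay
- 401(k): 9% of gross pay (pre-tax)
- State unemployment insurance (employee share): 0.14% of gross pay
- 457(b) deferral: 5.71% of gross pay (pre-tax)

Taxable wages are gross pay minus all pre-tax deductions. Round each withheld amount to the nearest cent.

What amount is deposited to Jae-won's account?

$848.51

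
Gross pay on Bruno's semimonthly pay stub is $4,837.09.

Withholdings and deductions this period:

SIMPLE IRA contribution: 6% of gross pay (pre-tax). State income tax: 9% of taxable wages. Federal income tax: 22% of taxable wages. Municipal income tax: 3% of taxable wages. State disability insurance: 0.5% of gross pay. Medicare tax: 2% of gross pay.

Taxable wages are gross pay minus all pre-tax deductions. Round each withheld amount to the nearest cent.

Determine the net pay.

$2,879.99

SIMPLE IRA contribution: $4,837.09 × 0.06 = $290.23
Taxable wages = $4,837.09 − $290.23 = $4,546.86
Municipal income tax: $4,546.86 × 0.03 = $136.41
Federal income tax: $4,546.86 × 0.22 = $1,000.31
State income tax: $4,546.86 × 0.09 = $409.22
Medicare tax: $4,837.09 × 0.02 = $96.74
State disability insurance: $4,837.09 × 0.005 = $24.19
Total deductions = $290.23 + $136.41 + $1,000.31 + $409.22 + $96.74 + $24.19 = $1,957.10
Net pay = $4,837.09 − $1,957.10 = $2,879.99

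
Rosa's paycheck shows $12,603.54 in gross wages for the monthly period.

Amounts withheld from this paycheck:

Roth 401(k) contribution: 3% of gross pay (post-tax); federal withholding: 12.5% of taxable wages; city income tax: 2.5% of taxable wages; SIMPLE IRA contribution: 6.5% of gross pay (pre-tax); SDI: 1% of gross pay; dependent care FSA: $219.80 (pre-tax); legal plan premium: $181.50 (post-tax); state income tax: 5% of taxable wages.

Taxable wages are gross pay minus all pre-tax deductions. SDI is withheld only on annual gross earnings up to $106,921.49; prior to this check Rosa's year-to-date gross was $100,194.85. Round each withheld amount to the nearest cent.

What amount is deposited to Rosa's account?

SIMPLE IRA contribution: $12,603.54 × 0.065 = $819.23
Dependent care FSA: $219.80
Pre-tax total = $819.23 + $219.80 = $1,039.03
Taxable wages = $12,603.54 − $1,039.03 = $11,564.51
Federal withholding: $11,564.51 × 0.125 = $1,445.56
City income tax: $11,564.51 × 0.025 = $289.11
State income tax: $11,564.51 × 0.05 = $578.23
SDI: only $106,921.49 − $100,194.85 = $6,726.64 of this check is subject → $6,726.64 × 0.01 = $67.27
Legal plan premium: $181.50
Roth 401(k) contribution: $12,603.54 × 0.03 = $378.11
Total deductions = $819.23 + $219.80 + $1,445.56 + $289.11 + $578.23 + $67.27 + $181.50 + $378.11 = $3,978.81
Net pay = $12,603.54 − $3,978.81 = $8,624.73

$8,624.73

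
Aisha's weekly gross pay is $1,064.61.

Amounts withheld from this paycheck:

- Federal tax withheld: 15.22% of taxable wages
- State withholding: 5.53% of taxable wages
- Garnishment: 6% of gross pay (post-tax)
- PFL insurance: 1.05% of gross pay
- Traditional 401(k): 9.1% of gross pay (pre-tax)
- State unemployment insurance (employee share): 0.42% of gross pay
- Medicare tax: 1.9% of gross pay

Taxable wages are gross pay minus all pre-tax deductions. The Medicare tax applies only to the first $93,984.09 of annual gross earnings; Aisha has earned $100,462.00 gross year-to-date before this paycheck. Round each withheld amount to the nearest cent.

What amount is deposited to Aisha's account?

$687.39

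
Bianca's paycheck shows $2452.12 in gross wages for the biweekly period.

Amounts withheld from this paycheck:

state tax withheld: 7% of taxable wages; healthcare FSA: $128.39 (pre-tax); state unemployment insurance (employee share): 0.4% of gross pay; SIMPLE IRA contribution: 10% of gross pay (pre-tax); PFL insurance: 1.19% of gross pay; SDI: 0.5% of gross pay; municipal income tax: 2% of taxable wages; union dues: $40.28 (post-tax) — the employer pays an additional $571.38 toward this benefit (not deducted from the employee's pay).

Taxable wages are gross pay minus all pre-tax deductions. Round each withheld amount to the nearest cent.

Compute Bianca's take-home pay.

Healthcare FSA: $128.39
SIMPLE IRA contribution: $2452.12 × 0.1 = $245.21
Pre-tax total = $128.39 + $245.21 = $373.60
Taxable wages = $2452.12 − $373.60 = $2078.52
Municipal income tax: $2078.52 × 0.02 = $41.57
State tax withheld: $2078.52 × 0.07 = $145.50
SDI: $2452.12 × 0.005 = $12.26
State unemployment insurance (employee share): $2452.12 × 0.004 = $9.81
PFL insurance: $2452.12 × 0.0119 = $29.18
Union dues: $40.28
(Employer's $571.38 toward union dues is not withheld from the employee.)
Total deductions = $128.39 + $245.21 + $41.57 + $145.50 + $12.26 + $9.81 + $29.18 + $40.28 = $652.20
Net pay = $2452.12 − $652.20 = $1799.92

$1799.92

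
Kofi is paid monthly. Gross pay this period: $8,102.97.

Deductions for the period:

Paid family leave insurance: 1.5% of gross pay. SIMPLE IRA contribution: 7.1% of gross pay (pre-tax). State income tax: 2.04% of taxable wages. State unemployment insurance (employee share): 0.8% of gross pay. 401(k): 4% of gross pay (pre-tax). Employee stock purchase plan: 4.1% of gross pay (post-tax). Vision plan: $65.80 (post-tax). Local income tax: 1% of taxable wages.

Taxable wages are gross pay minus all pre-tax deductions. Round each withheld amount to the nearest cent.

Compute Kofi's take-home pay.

401(k): $8,102.97 × 0.04 = $324.12
SIMPLE IRA contribution: $8,102.97 × 0.071 = $575.31
Pre-tax total = $324.12 + $575.31 = $899.43
Taxable wages = $8,102.97 − $899.43 = $7,203.54
Local income tax: $7,203.54 × 0.01 = $72.04
State income tax: $7,203.54 × 0.0204 = $146.95
State unemployment insurance (employee share): $8,102.97 × 0.008 = $64.82
Paid family leave insurance: $8,102.97 × 0.015 = $121.54
Employee stock purchase plan: $8,102.97 × 0.041 = $332.22
Vision plan: $65.80
Total deductions = $324.12 + $575.31 + $72.04 + $146.95 + $64.82 + $121.54 + $332.22 + $65.80 = $1,702.80
Net pay = $8,102.97 − $1,702.80 = $6,400.17

$6,400.17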